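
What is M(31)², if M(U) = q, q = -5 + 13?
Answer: 64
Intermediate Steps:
q = 8
M(U) = 8
M(31)² = 8² = 64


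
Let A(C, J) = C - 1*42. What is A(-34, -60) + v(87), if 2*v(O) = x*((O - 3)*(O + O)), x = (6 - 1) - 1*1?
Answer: 29156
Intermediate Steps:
A(C, J) = -42 + C (A(C, J) = C - 42 = -42 + C)
x = 4 (x = 5 - 1 = 4)
v(O) = 4*O*(-3 + O) (v(O) = (4*((O - 3)*(O + O)))/2 = (4*((-3 + O)*(2*O)))/2 = (4*(2*O*(-3 + O)))/2 = (8*O*(-3 + O))/2 = 4*O*(-3 + O))
A(-34, -60) + v(87) = (-42 - 34) + 4*87*(-3 + 87) = -76 + 4*87*84 = -76 + 29232 = 29156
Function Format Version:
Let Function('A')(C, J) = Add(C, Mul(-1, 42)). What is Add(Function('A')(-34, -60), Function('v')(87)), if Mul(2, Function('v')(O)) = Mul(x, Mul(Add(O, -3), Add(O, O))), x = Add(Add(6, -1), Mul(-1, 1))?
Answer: 29156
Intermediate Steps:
Function('A')(C, J) = Add(-42, C) (Function('A')(C, J) = Add(C, -42) = Add(-42, C))
x = 4 (x = Add(5, -1) = 4)
Function('v')(O) = Mul(4, O, Add(-3, O)) (Function('v')(O) = Mul(Rational(1, 2), Mul(4, Mul(Add(O, -3), Add(O, O)))) = Mul(Rational(1, 2), Mul(4, Mul(Add(-3, O), Mul(2, O)))) = Mul(Rational(1, 2), Mul(4, Mul(2, O, Add(-3, O)))) = Mul(Rational(1, 2), Mul(8, O, Add(-3, O))) = Mul(4, O, Add(-3, O)))
Add(Function('A')(-34, -60), Function('v')(87)) = Add(Add(-42, -34), Mul(4, 87, Add(-3, 87))) = Add(-76, Mul(4, 87, 84)) = Add(-76, 29232) = 29156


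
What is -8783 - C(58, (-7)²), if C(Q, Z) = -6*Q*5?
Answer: -7043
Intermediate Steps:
C(Q, Z) = -30*Q
-8783 - C(58, (-7)²) = -8783 - (-30)*58 = -8783 - 1*(-1740) = -8783 + 1740 = -7043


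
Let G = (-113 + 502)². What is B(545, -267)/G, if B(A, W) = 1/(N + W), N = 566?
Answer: 1/45244979 ≈ 2.2102e-8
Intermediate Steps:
B(A, W) = 1/(566 + W)
G = 151321 (G = 389² = 151321)
B(545, -267)/G = 1/((566 - 267)*151321) = (1/151321)/299 = (1/299)*(1/151321) = 1/45244979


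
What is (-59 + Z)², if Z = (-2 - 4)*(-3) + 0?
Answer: 1681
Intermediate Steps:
Z = 18 (Z = -6*(-3) + 0 = 18 + 0 = 18)
(-59 + Z)² = (-59 + 18)² = (-41)² = 1681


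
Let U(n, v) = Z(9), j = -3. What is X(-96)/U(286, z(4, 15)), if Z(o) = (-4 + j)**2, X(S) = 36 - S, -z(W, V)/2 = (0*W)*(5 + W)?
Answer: 132/49 ≈ 2.6939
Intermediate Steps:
z(W, V) = 0 (z(W, V) = -2*0*W*(5 + W) = -0*(5 + W) = -2*0 = 0)
Z(o) = 49 (Z(o) = (-4 - 3)**2 = (-7)**2 = 49)
U(n, v) = 49
X(-96)/U(286, z(4, 15)) = (36 - 1*(-96))/49 = (36 + 96)*(1/49) = 132*(1/49) = 132/49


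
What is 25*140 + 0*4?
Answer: 3500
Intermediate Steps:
25*140 + 0*4 = 3500 + 0 = 3500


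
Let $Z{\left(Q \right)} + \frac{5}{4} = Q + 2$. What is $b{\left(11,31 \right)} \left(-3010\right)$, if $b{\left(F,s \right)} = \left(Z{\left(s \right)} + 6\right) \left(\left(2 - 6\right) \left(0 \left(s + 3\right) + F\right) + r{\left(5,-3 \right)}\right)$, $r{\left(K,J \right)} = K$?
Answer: $\frac{8862945}{2} \approx 4.4315 \cdot 10^{6}$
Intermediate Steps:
$Z{\left(Q \right)} = \frac{3}{4} + Q$ ($Z{\left(Q \right)} = - \frac{5}{4} + \left(Q + 2\right) = - \frac{5}{4} + \left(2 + Q\right) = \frac{3}{4} + Q$)
$b{\left(F,s \right)} = \left(5 - 4 F\right) \left(\frac{27}{4} + s\right)$ ($b{\left(F,s \right)} = \left(\left(\frac{3}{4} + s\right) + 6\right) \left(\left(2 - 6\right) \left(0 \left(s + 3\right) + F\right) + 5\right) = \left(\frac{27}{4} + s\right) \left(- 4 \left(0 \left(3 + s\right) + F\right) + 5\right) = \left(\frac{27}{4} + s\right) \left(- 4 \left(0 + F\right) + 5\right) = \left(\frac{27}{4} + s\right) \left(- 4 F + 5\right) = \left(\frac{27}{4} + s\right) \left(5 - 4 F\right) = \left(5 - 4 F\right) \left(\frac{27}{4} + s\right)$)
$b{\left(11,31 \right)} \left(-3010\right) = \left(\frac{135}{4} - 297 + 5 \cdot 31 - 44 \cdot 31\right) \left(-3010\right) = \left(\frac{135}{4} - 297 + 155 - 1364\right) \left(-3010\right) = \left(- \frac{5889}{4}\right) \left(-3010\right) = \frac{8862945}{2}$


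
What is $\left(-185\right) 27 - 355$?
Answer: $-5350$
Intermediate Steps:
$\left(-185\right) 27 - 355 = -4995 - 355 = -5350$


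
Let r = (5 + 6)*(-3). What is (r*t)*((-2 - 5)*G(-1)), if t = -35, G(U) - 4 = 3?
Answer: -56595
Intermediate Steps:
r = -33 (r = 11*(-3) = -33)
G(U) = 7 (G(U) = 4 + 3 = 7)
(r*t)*((-2 - 5)*G(-1)) = (-33*(-35))*((-2 - 5)*7) = 1155*(-7*7) = 1155*(-49) = -56595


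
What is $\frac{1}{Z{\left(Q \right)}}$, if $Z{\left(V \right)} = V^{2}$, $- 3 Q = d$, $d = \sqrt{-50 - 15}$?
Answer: $- \frac{9}{65} \approx -0.13846$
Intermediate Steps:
$d = i \sqrt{65}$ ($d = \sqrt{-65} = i \sqrt{65} \approx 8.0623 i$)
$Q = - \frac{i \sqrt{65}}{3} \approx - 2.6874 i$
$\frac{1}{Z{\left(Q \right)}} = \frac{1}{\left(- \frac{i \sqrt{65}}{3}\right)^{2}} = \frac{1}{- \frac{65}{9}} = - \frac{9}{65}$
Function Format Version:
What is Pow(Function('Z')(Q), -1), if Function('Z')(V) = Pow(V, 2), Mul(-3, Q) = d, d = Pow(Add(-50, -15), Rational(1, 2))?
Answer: Rational(-9, 65) ≈ -0.13846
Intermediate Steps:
d = Mul(I, Pow(65, Rational(1, 2))) (d = Pow(-65, Rational(1, 2)) = Mul(I, Pow(65, Rational(1, 2))) ≈ Mul(8.0623, I))
Q = Mul(Rational(-1, 3), I, Pow(65, Rational(1, 2))) (Q = Mul(Rational(-1, 3), Mul(I, Pow(65, Rational(1, 2)))) = Mul(Rational(-1, 3), I, Pow(65, Rational(1, 2))) ≈ Mul(-2.6874, I))
Pow(Function('Z')(Q), -1) = Pow(Pow(Mul(Rational(-1, 3), I, Pow(65, Rational(1, 2))), 2), -1) = Pow(Rational(-65, 9), -1) = Rational(-9, 65)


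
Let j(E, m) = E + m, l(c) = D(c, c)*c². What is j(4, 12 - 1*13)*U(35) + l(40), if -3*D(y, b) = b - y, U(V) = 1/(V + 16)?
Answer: 1/17 ≈ 0.058824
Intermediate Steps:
U(V) = 1/(16 + V)
D(y, b) = -b/3 + y/3 (D(y, b) = -(b - y)/3 = -b/3 + y/3)
l(c) = 0 (l(c) = (-c/3 + c/3)*c² = 0*c² = 0)
j(4, 12 - 1*13)*U(35) + l(40) = (4 + (12 - 1*13))/(16 + 35) + 0 = (4 + (12 - 13))/51 + 0 = (4 - 1)*(1/51) + 0 = 3*(1/51) + 0 = 1/17 + 0 = 1/17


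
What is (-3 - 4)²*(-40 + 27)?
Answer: -637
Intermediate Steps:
(-3 - 4)²*(-40 + 27) = (-7)²*(-13) = 49*(-13) = -637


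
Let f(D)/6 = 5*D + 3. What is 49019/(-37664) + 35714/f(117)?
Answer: 20932019/2372832 ≈ 8.8215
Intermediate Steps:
f(D) = 18 + 30*D (f(D) = 6*(5*D + 3) = 6*(3 + 5*D) = 18 + 30*D)
49019/(-37664) + 35714/f(117) = 49019/(-37664) + 35714/(18 + 30*117) = 49019*(-1/37664) + 35714/(18 + 3510) = -49019/37664 + 35714/3528 = -49019/37664 + 35714*(1/3528) = -49019/37664 + 2551/252 = 20932019/2372832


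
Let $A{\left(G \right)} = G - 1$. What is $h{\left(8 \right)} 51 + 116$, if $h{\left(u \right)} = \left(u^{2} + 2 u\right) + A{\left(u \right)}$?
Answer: $4553$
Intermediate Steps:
$A{\left(G \right)} = -1 + G$
$h{\left(u \right)} = -1 + u^{2} + 3 u$ ($h{\left(u \right)} = \left(u^{2} + 2 u\right) + \left(-1 + u\right) = -1 + u^{2} + 3 u$)
$h{\left(8 \right)} 51 + 116 = \left(-1 + 8^{2} + 3 \cdot 8\right) 51 + 116 = \left(-1 + 64 + 24\right) 51 + 116 = 87 \cdot 51 + 116 = 4437 + 116 = 4553$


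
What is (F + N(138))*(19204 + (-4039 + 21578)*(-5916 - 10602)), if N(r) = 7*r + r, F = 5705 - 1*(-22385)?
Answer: -8457209801612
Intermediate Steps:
F = 28090 (F = 5705 + 22385 = 28090)
N(r) = 8*r
(F + N(138))*(19204 + (-4039 + 21578)*(-5916 - 10602)) = (28090 + 8*138)*(19204 + (-4039 + 21578)*(-5916 - 10602)) = (28090 + 1104)*(19204 + 17539*(-16518)) = 29194*(19204 - 289709202) = 29194*(-289689998) = -8457209801612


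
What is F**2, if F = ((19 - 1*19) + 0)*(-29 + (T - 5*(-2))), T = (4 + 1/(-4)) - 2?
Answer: 0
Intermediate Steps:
T = 7/4 (T = (4 - 1/4) - 2 = 15/4 - 2 = 7/4 ≈ 1.7500)
F = 0 (F = ((19 - 1*19) + 0)*(-29 + (7/4 - 5*(-2))) = ((19 - 19) + 0)*(-29 + (7/4 + 10)) = (0 + 0)*(-29 + 47/4) = 0*(-69/4) = 0)
F**2 = 0**2 = 0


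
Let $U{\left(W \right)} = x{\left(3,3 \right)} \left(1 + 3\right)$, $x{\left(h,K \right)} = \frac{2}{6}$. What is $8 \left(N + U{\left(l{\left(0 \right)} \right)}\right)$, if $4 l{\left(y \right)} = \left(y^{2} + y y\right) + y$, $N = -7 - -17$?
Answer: $\frac{272}{3} \approx 90.667$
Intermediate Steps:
$x{\left(h,K \right)} = \frac{1}{3}$ ($x{\left(h,K \right)} = 2 \cdot \frac{1}{6} = \frac{1}{3}$)
$N = 10$ ($N = -7 + 17 = 10$)
$l{\left(y \right)} = \frac{y^{2}}{2} + \frac{y}{4}$ ($l{\left(y \right)} = \frac{\left(y^{2} + y y\right) + y}{4} = \frac{\left(y^{2} + y^{2}\right) + y}{4} = \frac{2 y^{2} + y}{4} = \frac{y + 2 y^{2}}{4} = \frac{y^{2}}{2} + \frac{y}{4}$)
$U{\left(W \right)} = \frac{4}{3}$ ($U{\left(W \right)} = \frac{1 + 3}{3} = \frac{1}{3} \cdot 4 = \frac{4}{3}$)
$8 \left(N + U{\left(l{\left(0 \right)} \right)}\right) = 8 \left(10 + \frac{4}{3}\right) = 8 \cdot \frac{34}{3} = \frac{272}{3}$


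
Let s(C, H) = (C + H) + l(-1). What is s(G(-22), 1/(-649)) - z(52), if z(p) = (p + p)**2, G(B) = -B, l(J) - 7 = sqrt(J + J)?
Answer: -7000764/649 + I*sqrt(2) ≈ -10787.0 + 1.4142*I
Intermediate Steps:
l(J) = 7 + sqrt(2)*sqrt(J) (l(J) = 7 + sqrt(J + J) = 7 + sqrt(2*J) = 7 + sqrt(2)*sqrt(J))
z(p) = 4*p**2 (z(p) = (2*p)**2 = 4*p**2)
s(C, H) = 7 + C + H + I*sqrt(2) (s(C, H) = (C + H) + (7 + sqrt(2)*sqrt(-1)) = (C + H) + (7 + sqrt(2)*I) = (C + H) + (7 + I*sqrt(2)) = 7 + C + H + I*sqrt(2))
s(G(-22), 1/(-649)) - z(52) = (7 - 1*(-22) + 1/(-649) + I*sqrt(2)) - 4*52**2 = (7 + 22 - 1/649 + I*sqrt(2)) - 4*2704 = (18820/649 + I*sqrt(2)) - 1*10816 = (18820/649 + I*sqrt(2)) - 10816 = -7000764/649 + I*sqrt(2)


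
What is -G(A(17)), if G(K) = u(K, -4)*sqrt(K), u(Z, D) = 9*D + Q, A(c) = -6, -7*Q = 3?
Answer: 255*I*sqrt(6)/7 ≈ 89.231*I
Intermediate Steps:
Q = -3/7 (Q = -1/7*3 = -3/7 ≈ -0.42857)
u(Z, D) = -3/7 + 9*D (u(Z, D) = 9*D - 3/7 = -3/7 + 9*D)
G(K) = -255*sqrt(K)/7 (G(K) = (-3/7 + 9*(-4))*sqrt(K) = (-3/7 - 36)*sqrt(K) = -255*sqrt(K)/7)
-G(A(17)) = -(-255)*sqrt(-6)/7 = -(-255)*I*sqrt(6)/7 = 255*I*sqrt(6)/7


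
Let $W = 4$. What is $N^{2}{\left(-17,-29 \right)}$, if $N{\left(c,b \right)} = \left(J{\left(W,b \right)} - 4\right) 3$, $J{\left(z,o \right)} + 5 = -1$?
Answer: $900$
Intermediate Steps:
$J{\left(z,o \right)} = -6$ ($J{\left(z,o \right)} = -5 - 1 = -6$)
$N{\left(c,b \right)} = -30$ ($N{\left(c,b \right)} = \left(-6 - 4\right) 3 = \left(-10\right) 3 = -30$)
$N^{2}{\left(-17,-29 \right)} = \left(-30\right)^{2} = 900$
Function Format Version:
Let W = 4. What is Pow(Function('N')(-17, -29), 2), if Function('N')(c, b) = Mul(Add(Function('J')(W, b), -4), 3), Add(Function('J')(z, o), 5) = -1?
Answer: 900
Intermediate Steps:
Function('J')(z, o) = -6 (Function('J')(z, o) = Add(-5, -1) = -6)
Function('N')(c, b) = -30 (Function('N')(c, b) = Mul(Add(-6, -4), 3) = Mul(-10, 3) = -30)
Pow(Function('N')(-17, -29), 2) = Pow(-30, 2) = 900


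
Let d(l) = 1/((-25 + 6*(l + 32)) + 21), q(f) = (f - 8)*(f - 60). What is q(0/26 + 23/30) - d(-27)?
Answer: 5012467/11700 ≈ 428.42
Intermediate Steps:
q(f) = (-60 + f)*(-8 + f) (q(f) = (-8 + f)*(-60 + f) = (-60 + f)*(-8 + f))
d(l) = 1/(188 + 6*l) (d(l) = 1/((-25 + 6*(32 + l)) + 21) = 1/((-25 + (192 + 6*l)) + 21) = 1/((167 + 6*l) + 21) = 1/(188 + 6*l))
q(0/26 + 23/30) - d(-27) = (480 + (0/26 + 23/30)² - 68*(0/26 + 23/30)) - 1/(2*(94 + 3*(-27))) = (480 + (0*(1/26) + 23*(1/30))² - 68*(0*(1/26) + 23*(1/30))) - 1/(2*(94 - 81)) = (480 + (0 + 23/30)² - 68*(0 + 23/30)) - 1/(2*13) = (480 + (23/30)² - 68*23/30) - 1/(2*13) = (480 + 529/900 - 782/15) - 1*1/26 = 385609/900 - 1/26 = 5012467/11700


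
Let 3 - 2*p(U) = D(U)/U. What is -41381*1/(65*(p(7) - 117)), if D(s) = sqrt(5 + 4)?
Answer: 289667/52650 ≈ 5.5017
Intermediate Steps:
D(s) = 3 (D(s) = sqrt(9) = 3)
p(U) = 3/2 - 3/(2*U)
-41381*1/(65*(p(7) - 117)) = -41381*1/(65*((3/2)*(-1 + 7)/7 - 117)) = -41381*1/(65*((3/2)*(1/7)*6 - 117)) = -41381*1/(65*(9/7 - 117)) = -41381/((-810/7*65)) = -41381/(-52650/7) = -41381*(-7/52650) = 289667/52650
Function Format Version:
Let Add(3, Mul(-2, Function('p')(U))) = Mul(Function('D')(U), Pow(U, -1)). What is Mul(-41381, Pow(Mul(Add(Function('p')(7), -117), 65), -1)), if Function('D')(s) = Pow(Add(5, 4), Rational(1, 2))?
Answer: Rational(289667, 52650) ≈ 5.5017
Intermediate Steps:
Function('D')(s) = 3 (Function('D')(s) = Pow(9, Rational(1, 2)) = 3)
Function('p')(U) = Add(Rational(3, 2), Mul(Rational(-3, 2), Pow(U, -1))) (Function('p')(U) = Add(Rational(3, 2), Mul(Rational(-1, 2), Mul(3, Pow(U, -1)))) = Add(Rational(3, 2), Mul(Rational(-3, 2), Pow(U, -1))))
Mul(-41381, Pow(Mul(Add(Function('p')(7), -117), 65), -1)) = Mul(-41381, Pow(Mul(Add(Mul(Rational(3, 2), Pow(7, -1), Add(-1, 7)), -117), 65), -1)) = Mul(-41381, Pow(Mul(Add(Mul(Rational(3, 2), Rational(1, 7), 6), -117), 65), -1)) = Mul(-41381, Pow(Mul(Add(Rational(9, 7), -117), 65), -1)) = Mul(-41381, Pow(Mul(Rational(-810, 7), 65), -1)) = Mul(-41381, Pow(Rational(-52650, 7), -1)) = Mul(-41381, Rational(-7, 52650)) = Rational(289667, 52650)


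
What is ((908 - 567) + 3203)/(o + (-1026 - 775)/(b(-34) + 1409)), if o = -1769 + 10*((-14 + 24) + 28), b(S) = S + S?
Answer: -2376252/932225 ≈ -2.5490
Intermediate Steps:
b(S) = 2*S
o = -1389 (o = -1769 + 10*(10 + 28) = -1769 + 10*38 = -1769 + 380 = -1389)
((908 - 567) + 3203)/(o + (-1026 - 775)/(b(-34) + 1409)) = ((908 - 567) + 3203)/(-1389 + (-1026 - 775)/(2*(-34) + 1409)) = (341 + 3203)/(-1389 - 1801/(-68 + 1409)) = 3544/(-1389 - 1801/1341) = 3544/(-1864450/1341) = 3544*(-1341/1864450) = -2376252/932225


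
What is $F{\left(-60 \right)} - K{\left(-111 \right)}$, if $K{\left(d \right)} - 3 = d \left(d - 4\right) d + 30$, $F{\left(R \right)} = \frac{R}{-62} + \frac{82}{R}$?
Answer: $\frac{1317699889}{930} \approx 1.4169 \cdot 10^{6}$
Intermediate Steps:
$F{\left(R \right)} = \frac{82}{R} - \frac{R}{62}$ ($F{\left(R \right)} = R \left(- \frac{1}{62}\right) + \frac{82}{R} = - \frac{R}{62} + \frac{82}{R} = \frac{82}{R} - \frac{R}{62}$)
$K{\left(d \right)} = 33 + d^{2} \left(-4 + d\right)$ ($K{\left(d \right)} = 3 + \left(d \left(d - 4\right) d + 30\right) = 3 + \left(d \left(-4 + d\right) d + 30\right) = 3 + \left(d^{2} \left(-4 + d\right) + 30\right) = 3 + \left(30 + d^{2} \left(-4 + d\right)\right) = 33 + d^{2} \left(-4 + d\right)$)
$F{\left(-60 \right)} - K{\left(-111 \right)} = \left(\frac{82}{-60} - - \frac{30}{31}\right) - \left(33 + \left(-111\right)^{3} - 4 \left(-111\right)^{2}\right) = \left(82 \left(- \frac{1}{60}\right) + \frac{30}{31}\right) - \left(33 - 1367631 - 49284\right) = \left(- \frac{41}{30} + \frac{30}{31}\right) - \left(33 - 1367631 - 49284\right) = - \frac{371}{930} - -1416882 = - \frac{371}{930} + 1416882 = \frac{1317699889}{930}$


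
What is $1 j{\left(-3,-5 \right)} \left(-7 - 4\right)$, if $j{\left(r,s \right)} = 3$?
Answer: $-33$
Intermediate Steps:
$1 j{\left(-3,-5 \right)} \left(-7 - 4\right) = 1 \cdot 3 \left(-7 - 4\right) = 3 \left(-7 - 4\right) = 3 \left(-11\right) = -33$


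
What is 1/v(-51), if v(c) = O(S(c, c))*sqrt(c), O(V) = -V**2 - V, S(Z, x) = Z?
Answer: I*sqrt(51)/130050 ≈ 5.4913e-5*I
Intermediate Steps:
O(V) = -V - V**2
v(c) = -c**(3/2)*(1 + c) (v(c) = (-c*(1 + c))*sqrt(c) = -c**(3/2)*(1 + c))
1/v(-51) = 1/((-51)**(3/2)*(-1 - 1*(-51))) = 1/((-51*I*sqrt(51))*(-1 + 51)) = 1/(-51*I*sqrt(51)*50) = 1/(-2550*I*sqrt(51)) = I*sqrt(51)/130050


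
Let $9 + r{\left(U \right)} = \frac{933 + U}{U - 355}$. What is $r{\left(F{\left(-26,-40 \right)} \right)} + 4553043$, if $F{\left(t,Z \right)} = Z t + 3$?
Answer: $\frac{391561171}{86} \approx 4.553 \cdot 10^{6}$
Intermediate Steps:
$F{\left(t,Z \right)} = 3 + Z t$
$r{\left(U \right)} = -9 + \frac{933 + U}{-355 + U}$ ($r{\left(U \right)} = -9 + \frac{933 + U}{U - 355} = -9 + \frac{933 + U}{-355 + U}$)
$r{\left(F{\left(-26,-40 \right)} \right)} + 4553043 = \frac{8 \left(516 - \left(3 - -1040\right)\right)}{-355 + \left(3 - -1040\right)} + 4553043 = \frac{8 \left(516 - \left(3 + 1040\right)\right)}{-355 + \left(3 + 1040\right)} + 4553043 = \frac{8 \left(516 - 1043\right)}{-355 + 1043} + 4553043 = \frac{8 \left(516 - 1043\right)}{688} + 4553043 = 8 \cdot \frac{1}{688} \left(-527\right) + 4553043 = - \frac{527}{86} + 4553043 = \frac{391561171}{86}$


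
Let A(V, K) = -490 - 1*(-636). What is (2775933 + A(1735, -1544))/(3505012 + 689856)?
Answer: 2776079/4194868 ≈ 0.66178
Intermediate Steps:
A(V, K) = 146 (A(V, K) = -490 + 636 = 146)
(2775933 + A(1735, -1544))/(3505012 + 689856) = (2775933 + 146)/(3505012 + 689856) = 2776079/4194868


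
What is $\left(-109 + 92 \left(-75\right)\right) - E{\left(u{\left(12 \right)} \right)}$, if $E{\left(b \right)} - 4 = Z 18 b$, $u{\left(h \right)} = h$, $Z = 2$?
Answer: $-7445$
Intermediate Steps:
$E{\left(b \right)} = 4 + 36 b$ ($E{\left(b \right)} = 4 + 2 \cdot 18 b = 4 + 36 b$)
$\left(-109 + 92 \left(-75\right)\right) - E{\left(u{\left(12 \right)} \right)} = \left(-109 + 92 \left(-75\right)\right) - \left(4 + 36 \cdot 12\right) = \left(-109 - 6900\right) - \left(4 + 432\right) = -7009 - 436 = -7445$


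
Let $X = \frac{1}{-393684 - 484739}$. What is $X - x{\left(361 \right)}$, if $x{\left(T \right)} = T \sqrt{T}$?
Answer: $- \frac{6025103358}{878423} \approx -6859.0$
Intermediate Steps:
$x{\left(T \right)} = T^{\frac{3}{2}}$
$X = - \frac{1}{878423}$ ($X = \frac{1}{-878423} = - \frac{1}{878423} \approx -1.1384 \cdot 10^{-6}$)
$X - x{\left(361 \right)} = - \frac{1}{878423} - 361^{\frac{3}{2}} = - \frac{1}{878423} - 6859 = - \frac{6025103358}{878423}$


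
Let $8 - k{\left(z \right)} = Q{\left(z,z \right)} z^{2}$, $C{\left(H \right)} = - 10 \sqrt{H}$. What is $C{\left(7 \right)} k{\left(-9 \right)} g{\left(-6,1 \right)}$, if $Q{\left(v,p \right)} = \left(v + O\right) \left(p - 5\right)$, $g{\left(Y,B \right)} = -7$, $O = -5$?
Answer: $- 1110760 \sqrt{7} \approx -2.9388 \cdot 10^{6}$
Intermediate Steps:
$Q{\left(v,p \right)} = \left(-5 + p\right) \left(-5 + v\right)$ ($Q{\left(v,p \right)} = \left(v - 5\right) \left(p - 5\right) = \left(-5 + v\right) \left(-5 + p\right) = \left(-5 + p\right) \left(-5 + v\right)$)
$k{\left(z \right)} = 8 - z^{2} \left(25 + z^{2} - 10 z\right)$ ($k{\left(z \right)} = 8 - \left(25 - 5 z - 5 z + z z\right) z^{2} = 8 - \left(25 - 5 z - 5 z + z^{2}\right) z^{2} = 8 - \left(25 + z^{2} - 10 z\right) z^{2} = 8 - z^{2} \left(25 + z^{2} - 10 z\right)$)
$C{\left(7 \right)} k{\left(-9 \right)} g{\left(-6,1 \right)} = - 10 \sqrt{7} \left(8 + \left(-9\right)^{2} \left(-25 - \left(-9\right)^{2} + 10 \left(-9\right)\right)\right) \left(-7\right) = - 10 \sqrt{7} \left(8 + 81 \left(-25 - 81 - 90\right)\right) \left(-7\right) = - 10 \sqrt{7} \left(8 + 81 \left(-196\right)\right) \left(-7\right) = - 10 \sqrt{7} \left(8 - 15876\right) \left(-7\right) = - 10 \sqrt{7} \left(-15868\right) \left(-7\right) = 158680 \sqrt{7} \left(-7\right) = - 1110760 \sqrt{7}$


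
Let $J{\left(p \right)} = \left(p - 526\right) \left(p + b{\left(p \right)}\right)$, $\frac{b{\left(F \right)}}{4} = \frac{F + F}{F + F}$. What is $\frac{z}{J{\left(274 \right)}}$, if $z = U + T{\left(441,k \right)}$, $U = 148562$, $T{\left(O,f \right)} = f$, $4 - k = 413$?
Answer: $- \frac{148153}{70056} \approx -2.1148$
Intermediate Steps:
$k = -409$ ($k = 4 - 413 = -409$)
$b{\left(F \right)} = 4$ ($b{\left(F \right)} = 4 \frac{F + F}{F + F} = 4 \frac{2 F}{2 F} = 4 \cdot 2 F \frac{1}{2 F} = 4 \cdot 1 = 4$)
$J{\left(p \right)} = \left(-526 + p\right) \left(4 + p\right)$ ($J{\left(p \right)} = \left(p - 526\right) \left(p + 4\right) = \left(-526 + p\right) \left(4 + p\right)$)
$z = 148153$ ($z = 148562 - 409 = 148153$)
$\frac{z}{J{\left(274 \right)}} = \frac{148153}{-2104 + 274^{2} - 143028} = \frac{148153}{-2104 + 75076 - 143028} = \frac{148153}{-70056} = 148153 \left(- \frac{1}{70056}\right) = - \frac{148153}{70056}$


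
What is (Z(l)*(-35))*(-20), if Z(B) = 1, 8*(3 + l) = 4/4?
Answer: 700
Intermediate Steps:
l = -23/8 (l = -3 + (4/4)/8 = -3 + (4*(¼))/8 = -3 + (⅛)*1 = -3 + ⅛ = -23/8 ≈ -2.8750)
(Z(l)*(-35))*(-20) = (1*(-35))*(-20) = -35*(-20) = 700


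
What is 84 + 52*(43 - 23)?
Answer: 1124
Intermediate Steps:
84 + 52*(43 - 23) = 84 + 52*20 = 84 + 1040 = 1124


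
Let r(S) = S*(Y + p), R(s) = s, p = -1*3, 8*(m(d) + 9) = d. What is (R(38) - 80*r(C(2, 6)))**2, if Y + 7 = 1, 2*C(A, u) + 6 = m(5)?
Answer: 26388769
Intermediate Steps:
m(d) = -9 + d/8
C(A, u) = -115/16 (C(A, u) = -3 + (-9 + (1/8)*5)/2 = -3 + (-9 + 5/8)/2 = -3 + (1/2)*(-67/8) = -3 - 67/16 = -115/16)
p = -3
Y = -6 (Y = -7 + 1 = -6)
r(S) = -9*S (r(S) = S*(-6 - 3) = S*(-9) = -9*S)
(R(38) - 80*r(C(2, 6)))**2 = (38 - (-720)*(-115)/16)**2 = (38 - 80*1035/16)**2 = (38 - 5175)**2 = (-5137)**2 = 26388769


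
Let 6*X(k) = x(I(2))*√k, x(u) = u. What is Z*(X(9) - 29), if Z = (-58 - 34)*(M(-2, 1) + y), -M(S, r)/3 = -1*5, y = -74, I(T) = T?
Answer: -151984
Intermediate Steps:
M(S, r) = 15 (M(S, r) = -(-3)*5 = -3*(-5) = 15)
X(k) = √k/3 (X(k) = (2*√k)/6 = √k/3)
Z = 5428 (Z = (-58 - 34)*(15 - 74) = -92*(-59) = 5428)
Z*(X(9) - 29) = 5428*(√9/3 - 29) = 5428*((⅓)*3 - 29) = 5428*(1 - 29) = 5428*(-28) = -151984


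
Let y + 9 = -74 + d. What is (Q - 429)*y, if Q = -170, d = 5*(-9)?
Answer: 76672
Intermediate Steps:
d = -45
y = -128 (y = -9 + (-74 - 45) = -9 - 119 = -128)
(Q - 429)*y = (-170 - 429)*(-128) = -599*(-128) = 76672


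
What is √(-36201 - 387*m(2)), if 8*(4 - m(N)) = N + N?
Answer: I*√150222/2 ≈ 193.79*I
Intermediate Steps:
m(N) = 4 - N/4 (m(N) = 4 - (N + N)/8 = 4 - N/4)
√(-36201 - 387*m(2)) = √(-36201 - 387*(4 - ¼*2)) = √(-36201 - 387*(4 - ½)) = √(-36201 - 387*7/2) = √(-36201 - 2709/2) = √(-75111/2) = I*√150222/2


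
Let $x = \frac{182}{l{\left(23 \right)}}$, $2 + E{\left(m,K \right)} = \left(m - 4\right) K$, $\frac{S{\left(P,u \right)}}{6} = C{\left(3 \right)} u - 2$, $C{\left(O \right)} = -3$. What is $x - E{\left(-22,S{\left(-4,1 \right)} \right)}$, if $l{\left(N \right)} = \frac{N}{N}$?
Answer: $-596$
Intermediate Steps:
$S{\left(P,u \right)} = -12 - 18 u$ ($S{\left(P,u \right)} = 6 \left(- 3 u - 2\right) = 6 \left(-2 - 3 u\right) = -12 - 18 u$)
$l{\left(N \right)} = 1$
$E{\left(m,K \right)} = -2 + K \left(-4 + m\right)$ ($E{\left(m,K \right)} = -2 + \left(m - 4\right) K = -2 + \left(-4 + m\right) K = -2 + K \left(-4 + m\right)$)
$x = 182$ ($x = \frac{182}{1} = 182 \cdot 1 = 182$)
$x - E{\left(-22,S{\left(-4,1 \right)} \right)} = 182 - \left(-2 - 4 \left(-12 - 18\right) + \left(-12 - 18\right) \left(-22\right)\right) = 182 - \left(-2 - -120 - -660\right) = 182 - \left(-2 + 120 + 660\right) = 182 - 778 = -596$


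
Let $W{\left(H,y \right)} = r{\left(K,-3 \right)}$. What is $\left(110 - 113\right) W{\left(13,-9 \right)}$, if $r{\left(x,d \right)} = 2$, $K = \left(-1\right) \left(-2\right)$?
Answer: $-6$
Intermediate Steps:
$K = 2$
$W{\left(H,y \right)} = 2$
$\left(110 - 113\right) W{\left(13,-9 \right)} = \left(110 - 113\right) 2 = \left(-3\right) 2 = -6$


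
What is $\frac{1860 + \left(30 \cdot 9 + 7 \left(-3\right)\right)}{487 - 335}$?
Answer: $\frac{111}{8} \approx 13.875$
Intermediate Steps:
$\frac{1860 + \left(30 \cdot 9 + 7 \left(-3\right)\right)}{487 - 335} = \frac{1860 + \left(270 - 21\right)}{152} = \left(1860 + 249\right) \frac{1}{152} = 2109 \cdot \frac{1}{152} = \frac{111}{8}$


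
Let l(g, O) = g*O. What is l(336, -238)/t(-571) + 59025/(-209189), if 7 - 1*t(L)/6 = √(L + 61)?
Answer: -19549491919/116936651 - 13328*I*√510/559 ≈ -167.18 - 538.44*I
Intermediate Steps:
t(L) = 42 - 6*√(61 + L) (t(L) = 42 - 6*√(L + 61) = 42 - 6*√(61 + L))
l(g, O) = O*g
l(336, -238)/t(-571) + 59025/(-209189) = (-238*336)/(42 - 6*√(61 - 571)) + 59025/(-209189) = -79968/(42 - 6*I*√510) + 59025*(-1/209189) = -79968/(42 - 6*I*√510) - 59025/209189 = -59025/209189 - 79968/(42 - 6*I*√510)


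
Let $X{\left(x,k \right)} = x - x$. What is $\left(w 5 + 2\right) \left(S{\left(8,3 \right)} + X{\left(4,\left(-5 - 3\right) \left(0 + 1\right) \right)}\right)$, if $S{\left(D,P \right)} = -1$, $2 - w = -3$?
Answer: $-27$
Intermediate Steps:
$w = 5$ ($w = 2 - -3 = 2 + 3 = 5$)
$X{\left(x,k \right)} = 0$
$\left(w 5 + 2\right) \left(S{\left(8,3 \right)} + X{\left(4,\left(-5 - 3\right) \left(0 + 1\right) \right)}\right) = \left(5 \cdot 5 + 2\right) \left(-1 + 0\right) = \left(25 + 2\right) \left(-1\right) = 27 \left(-1\right) = -27$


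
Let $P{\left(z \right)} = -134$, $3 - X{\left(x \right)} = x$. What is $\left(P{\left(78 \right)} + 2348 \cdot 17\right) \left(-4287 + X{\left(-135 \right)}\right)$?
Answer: $-165055518$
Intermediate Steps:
$X{\left(x \right)} = 3 - x$
$\left(P{\left(78 \right)} + 2348 \cdot 17\right) \left(-4287 + X{\left(-135 \right)}\right) = \left(-134 + 2348 \cdot 17\right) \left(-4287 + \left(3 - -135\right)\right) = \left(-134 + 39916\right) \left(-4287 + \left(3 + 135\right)\right) = 39782 \left(-4287 + 138\right) = 39782 \left(-4149\right) = -165055518$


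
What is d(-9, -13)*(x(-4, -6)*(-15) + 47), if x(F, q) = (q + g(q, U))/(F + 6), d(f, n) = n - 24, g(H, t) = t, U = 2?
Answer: -2849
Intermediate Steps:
d(f, n) = -24 + n
x(F, q) = (2 + q)/(6 + F) (x(F, q) = (q + 2)/(F + 6) = (2 + q)/(6 + F))
d(-9, -13)*(x(-4, -6)*(-15) + 47) = (-24 - 13)*(((2 - 6)/(6 - 4))*(-15) + 47) = -37*((-4/2)*(-15) + 47) = -37*(((1/2)*(-4))*(-15) + 47) = -37*(-2*(-15) + 47) = -37*(30 + 47) = -37*77 = -2849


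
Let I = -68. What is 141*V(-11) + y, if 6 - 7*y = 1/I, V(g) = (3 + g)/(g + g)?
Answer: 272963/5236 ≈ 52.132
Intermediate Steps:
V(g) = (3 + g)/(2*g) (V(g) = (3 + g)/((2*g)) = (3 + g)*(1/(2*g)) = (3 + g)/(2*g))
y = 409/476 (y = 6/7 - ⅐/(-68) = 6/7 - ⅐*(-1/68) = 6/7 + 1/476 = 409/476 ≈ 0.85924)
141*V(-11) + y = 141*((½)*(3 - 11)/(-11)) + 409/476 = 141*((½)*(-1/11)*(-8)) + 409/476 = 141*(4/11) + 409/476 = 564/11 + 409/476 = 272963/5236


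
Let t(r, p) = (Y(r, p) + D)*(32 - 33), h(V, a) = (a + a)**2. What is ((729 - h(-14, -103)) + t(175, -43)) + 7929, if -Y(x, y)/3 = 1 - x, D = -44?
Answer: -34256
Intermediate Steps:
h(V, a) = 4*a**2 (h(V, a) = (2*a)**2 = 4*a**2)
Y(x, y) = -3 + 3*x (Y(x, y) = -3*(1 - x) = -3 + 3*x)
t(r, p) = 47 - 3*r (t(r, p) = ((-3 + 3*r) - 44)*(32 - 33) = (-47 + 3*r)*(-1) = 47 - 3*r)
((729 - h(-14, -103)) + t(175, -43)) + 7929 = ((729 - 4*(-103)**2) + (47 - 3*175)) + 7929 = ((729 - 4*10609) + (47 - 525)) + 7929 = ((729 - 1*42436) - 478) + 7929 = ((729 - 42436) - 478) + 7929 = (-41707 - 478) + 7929 = -42185 + 7929 = -34256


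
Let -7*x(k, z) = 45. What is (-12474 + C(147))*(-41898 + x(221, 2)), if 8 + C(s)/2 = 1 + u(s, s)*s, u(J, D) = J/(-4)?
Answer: 1952117805/2 ≈ 9.7606e+8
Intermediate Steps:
x(k, z) = -45/7 (x(k, z) = -⅐*45 = -45/7)
u(J, D) = -J/4 (u(J, D) = J*(-¼) = -J/4)
C(s) = -14 - s²/2 (C(s) = -16 + 2*(1 + (-s/4)*s) = -16 + 2*(1 - s²/4) = -16 + (2 - s²/2) = -14 - s²/2)
(-12474 + C(147))*(-41898 + x(221, 2)) = (-12474 + (-14 - ½*147²))*(-41898 - 45/7) = (-12474 + (-14 - ½*21609))*(-293331/7) = (-12474 + (-14 - 21609/2))*(-293331/7) = (-12474 - 21637/2)*(-293331/7) = -46585/2*(-293331/7) = 1952117805/2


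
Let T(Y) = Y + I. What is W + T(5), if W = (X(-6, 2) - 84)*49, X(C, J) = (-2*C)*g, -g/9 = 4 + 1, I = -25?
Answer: -30596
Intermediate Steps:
g = -45 (g = -9*(4 + 1) = -9*5 = -45)
X(C, J) = 90*C (X(C, J) = -2*C*(-45) = 90*C)
W = -30576 (W = (90*(-6) - 84)*49 = (-540 - 84)*49 = -624*49 = -30576)
T(Y) = -25 + Y (T(Y) = Y - 25 = -25 + Y)
W + T(5) = -30576 + (-25 + 5) = -30576 - 20 = -30596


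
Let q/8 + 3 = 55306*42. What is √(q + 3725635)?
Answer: √22308427 ≈ 4723.2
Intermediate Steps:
q = 18582792 (q = -24 + 8*(55306*42) = -24 + 8*2322852 = -24 + 18582816 = 18582792)
√(q + 3725635) = √(18582792 + 3725635) = √22308427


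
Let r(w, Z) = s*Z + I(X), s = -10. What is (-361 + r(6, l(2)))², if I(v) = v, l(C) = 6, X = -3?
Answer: 179776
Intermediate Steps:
r(w, Z) = -3 - 10*Z (r(w, Z) = -10*Z - 3 = -3 - 10*Z)
(-361 + r(6, l(2)))² = (-361 + (-3 - 10*6))² = (-361 + (-3 - 60))² = (-361 - 63)² = (-424)² = 179776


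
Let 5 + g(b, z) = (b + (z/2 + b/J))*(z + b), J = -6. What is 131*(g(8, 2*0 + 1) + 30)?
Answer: 23449/2 ≈ 11725.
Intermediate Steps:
g(b, z) = -5 + (b + z)*(z/2 + 5*b/6) (g(b, z) = -5 + (b + (z/2 + b/(-6)))*(z + b) = -5 + (b + (z*(1/2) + b*(-1/6)))*(b + z) = -5 + (b + (z/2 - b/6))*(b + z) = -5 + (z/2 + 5*b/6)*(b + z) = -5 + (b + z)*(z/2 + 5*b/6))
131*(g(8, 2*0 + 1) + 30) = 131*((-5 + (2*0 + 1)**2/2 + (5/6)*8**2 + (4/3)*8*(2*0 + 1)) + 30) = 131*((-5 + (0 + 1)**2/2 + (5/6)*64 + (4/3)*8*(0 + 1)) + 30) = 131*((-5 + (1/2)*1**2 + 160/3 + (4/3)*8*1) + 30) = 131*((-5 + (1/2)*1 + 160/3 + 32/3) + 30) = 131*((-5 + 1/2 + 160/3 + 32/3) + 30) = 131*(119/2 + 30) = 131*(179/2) = 23449/2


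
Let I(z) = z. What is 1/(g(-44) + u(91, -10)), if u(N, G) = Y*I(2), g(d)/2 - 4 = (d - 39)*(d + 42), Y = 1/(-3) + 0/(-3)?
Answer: 3/1018 ≈ 0.0029470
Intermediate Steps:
Y = -⅓ (Y = 1*(-⅓) + 0*(-⅓) = -⅓ + 0 = -⅓ ≈ -0.33333)
g(d) = 8 + 2*(-39 + d)*(42 + d) (g(d) = 8 + 2*((d - 39)*(d + 42)) = 8 + 2*((-39 + d)*(42 + d)) = 8 + 2*(-39 + d)*(42 + d))
u(N, G) = -⅔ (u(N, G) = -⅓*2 = -⅔)
1/(g(-44) + u(91, -10)) = 1/((-3268 + 2*(-44)² + 6*(-44)) - ⅔) = 1/((-3268 + 2*1936 - 264) - ⅔) = 1/((-3268 + 3872 - 264) - ⅔) = 1/(340 - ⅔) = 1/(1018/3) = 3/1018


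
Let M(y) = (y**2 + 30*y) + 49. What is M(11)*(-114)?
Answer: -57000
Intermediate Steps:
M(y) = 49 + y**2 + 30*y
M(11)*(-114) = (49 + 11**2 + 30*11)*(-114) = (49 + 121 + 330)*(-114) = 500*(-114) = -57000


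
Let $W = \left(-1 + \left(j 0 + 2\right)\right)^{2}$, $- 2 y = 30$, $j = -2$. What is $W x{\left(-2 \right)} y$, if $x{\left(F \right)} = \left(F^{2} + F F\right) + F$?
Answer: $-90$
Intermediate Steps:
$x{\left(F \right)} = F + 2 F^{2}$ ($x{\left(F \right)} = \left(F^{2} + F^{2}\right) + F = 2 F^{2} + F = F + 2 F^{2}$)
$y = -15$ ($y = \left(- \frac{1}{2}\right) 30 = -15$)
$W = 1$ ($W = \left(-1 + \left(\left(-2\right) 0 + 2\right)\right)^{2} = \left(-1 + \left(0 + 2\right)\right)^{2} = \left(-1 + 2\right)^{2} = 1^{2} = 1$)
$W x{\left(-2 \right)} y = 1 \left(- 2 \left(1 + 2 \left(-2\right)\right)\right) \left(-15\right) = 1 \left(- 2 \left(1 - 4\right)\right) \left(-15\right) = 1 \left(\left(-2\right) \left(-3\right)\right) \left(-15\right) = 1 \cdot 6 \left(-15\right) = 6 \left(-15\right) = -90$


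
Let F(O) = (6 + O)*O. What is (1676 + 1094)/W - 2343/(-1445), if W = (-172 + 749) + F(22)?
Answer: 6797849/1723885 ≈ 3.9433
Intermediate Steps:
F(O) = O*(6 + O)
W = 1193 (W = (-172 + 749) + 22*(6 + 22) = 577 + 22*28 = 577 + 616 = 1193)
(1676 + 1094)/W - 2343/(-1445) = (1676 + 1094)/1193 - 2343/(-1445) = 2770*(1/1193) - 2343*(-1/1445) = 2770/1193 + 2343/1445 = 6797849/1723885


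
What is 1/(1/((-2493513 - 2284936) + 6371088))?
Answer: 1592639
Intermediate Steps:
1/(1/((-2493513 - 2284936) + 6371088)) = 1/(1/(-4778449 + 6371088)) = 1/(1/1592639) = 1592639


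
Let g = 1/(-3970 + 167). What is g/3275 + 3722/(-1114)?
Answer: -23178429882/6937337525 ≈ -3.3411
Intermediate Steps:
g = -1/3803 (g = 1/(-3803) = -1/3803 ≈ -0.00026295)
g/3275 + 3722/(-1114) = -1/3803/3275 + 3722/(-1114) = -1/3803*1/3275 + 3722*(-1/1114) = -1/12454825 - 1861/557 = -23178429882/6937337525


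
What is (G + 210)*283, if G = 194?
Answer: 114332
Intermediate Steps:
(G + 210)*283 = (194 + 210)*283 = 404*283 = 114332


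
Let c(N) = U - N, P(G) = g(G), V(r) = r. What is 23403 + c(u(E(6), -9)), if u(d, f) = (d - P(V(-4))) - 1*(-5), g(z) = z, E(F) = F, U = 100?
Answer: 23488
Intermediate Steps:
P(G) = G
u(d, f) = 9 + d (u(d, f) = (d - 1*(-4)) - 1*(-5) = (d + 4) + 5 = (4 + d) + 5 = 9 + d)
c(N) = 100 - N
23403 + c(u(E(6), -9)) = 23403 + (100 - (9 + 6)) = 23403 + (100 - 1*15) = 23403 + (100 - 15) = 23403 + 85 = 23488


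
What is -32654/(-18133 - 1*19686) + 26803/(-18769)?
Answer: -400779731/709824811 ≈ -0.56462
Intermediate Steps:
-32654/(-18133 - 1*19686) + 26803/(-18769) = -32654/(-18133 - 19686) + 26803*(-1/18769) = -32654/(-37819) - 26803/18769 = -32654*(-1/37819) - 26803/18769 = 32654/37819 - 26803/18769 = -400779731/709824811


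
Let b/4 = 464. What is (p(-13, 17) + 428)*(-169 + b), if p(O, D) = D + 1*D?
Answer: 779394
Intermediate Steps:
p(O, D) = 2*D (p(O, D) = D + D = 2*D)
b = 1856 (b = 4*464 = 1856)
(p(-13, 17) + 428)*(-169 + b) = (2*17 + 428)*(-169 + 1856) = (34 + 428)*1687 = 462*1687 = 779394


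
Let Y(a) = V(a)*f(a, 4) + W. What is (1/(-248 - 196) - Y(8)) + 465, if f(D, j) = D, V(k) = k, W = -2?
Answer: 178931/444 ≈ 403.00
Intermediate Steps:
Y(a) = -2 + a² (Y(a) = a*a - 2 = a² - 2 = -2 + a²)
(1/(-248 - 196) - Y(8)) + 465 = (1/(-248 - 196) - (-2 + 8²)) + 465 = (1/(-444) - (-2 + 64)) + 465 = (-1/444 - 1*62) + 465 = (-1/444 - 62) + 465 = -27529/444 + 465 = 178931/444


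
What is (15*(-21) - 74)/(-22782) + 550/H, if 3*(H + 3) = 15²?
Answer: 1046509/136692 ≈ 7.6560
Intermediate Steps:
H = 72 (H = -3 + (⅓)*15² = -3 + (⅓)*225 = -3 + 75 = 72)
(15*(-21) - 74)/(-22782) + 550/H = (15*(-21) - 74)/(-22782) + 550/72 = (-315 - 74)*(-1/22782) + 550*(1/72) = -389*(-1/22782) + 275/36 = 389/22782 + 275/36 = 1046509/136692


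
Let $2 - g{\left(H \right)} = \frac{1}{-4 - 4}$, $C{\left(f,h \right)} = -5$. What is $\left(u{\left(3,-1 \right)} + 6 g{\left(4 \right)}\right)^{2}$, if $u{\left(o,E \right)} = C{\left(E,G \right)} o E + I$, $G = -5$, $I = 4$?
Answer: $\frac{16129}{16} \approx 1008.1$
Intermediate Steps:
$g{\left(H \right)} = \frac{17}{8}$ ($g{\left(H \right)} = 2 - \frac{1}{-4 - 4} = 2 - \frac{1}{-8} = 2 - - \frac{1}{8} = 2 + \frac{1}{8} = \frac{17}{8}$)
$u{\left(o,E \right)} = 4 - 5 E o$ ($u{\left(o,E \right)} = - 5 o E + 4 = - 5 E o + 4 = 4 - 5 E o$)
$\left(u{\left(3,-1 \right)} + 6 g{\left(4 \right)}\right)^{2} = \left(\left(4 - \left(-5\right) 3\right) + 6 \cdot \frac{17}{8}\right)^{2} = \left(\left(4 + 15\right) + \frac{51}{4}\right)^{2} = \left(19 + \frac{51}{4}\right)^{2} = \left(\frac{127}{4}\right)^{2} = \frac{16129}{16}$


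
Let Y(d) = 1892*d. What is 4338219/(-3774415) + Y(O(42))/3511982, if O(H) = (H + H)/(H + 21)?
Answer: -531147399389/462407356065 ≈ -1.1487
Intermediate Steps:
O(H) = 2*H/(21 + H) (O(H) = (2*H)/(21 + H) = 2*H/(21 + H))
4338219/(-3774415) + Y(O(42))/3511982 = 4338219/(-3774415) + (1892*(2*42/(21 + 42)))/3511982 = 4338219*(-1/3774415) + (1892*(2*42/63))*(1/3511982) = -4338219/3774415 + (1892*(2*42*(1/63)))*(1/3511982) = -4338219/3774415 + (1892*(4/3))*(1/3511982) = -4338219/3774415 + (7568/3)*(1/3511982) = -4338219/3774415 + 88/122511 = -531147399389/462407356065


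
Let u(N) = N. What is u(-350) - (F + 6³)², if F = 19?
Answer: -55575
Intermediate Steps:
u(-350) - (F + 6³)² = -350 - (19 + 6³)² = -350 - (19 + 216)² = -350 - 1*235² = -350 - 1*55225 = -350 - 55225 = -55575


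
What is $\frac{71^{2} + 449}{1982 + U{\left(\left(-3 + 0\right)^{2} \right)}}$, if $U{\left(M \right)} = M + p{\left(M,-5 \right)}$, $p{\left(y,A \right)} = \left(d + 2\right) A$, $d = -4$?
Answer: $\frac{1830}{667} \approx 2.7436$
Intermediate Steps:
$p{\left(y,A \right)} = - 2 A$ ($p{\left(y,A \right)} = \left(-4 + 2\right) A = - 2 A$)
$U{\left(M \right)} = 10 + M$ ($U{\left(M \right)} = M - -10 = M + 10 = 10 + M$)
$\frac{71^{2} + 449}{1982 + U{\left(\left(-3 + 0\right)^{2} \right)}} = \frac{71^{2} + 449}{1982 + \left(10 + \left(-3 + 0\right)^{2}\right)} = \frac{5041 + 449}{1982 + \left(10 + \left(-3\right)^{2}\right)} = \frac{5490}{1982 + \left(10 + 9\right)} = \frac{5490}{1982 + 19} = \frac{5490}{2001} = 5490 \cdot \frac{1}{2001} = \frac{1830}{667}$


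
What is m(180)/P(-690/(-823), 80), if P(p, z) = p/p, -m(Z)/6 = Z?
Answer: -1080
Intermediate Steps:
m(Z) = -6*Z
P(p, z) = 1
m(180)/P(-690/(-823), 80) = -6*180/1 = -1080*1 = -1080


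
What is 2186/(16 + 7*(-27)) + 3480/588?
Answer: -56944/8477 ≈ -6.7175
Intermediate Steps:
2186/(16 + 7*(-27)) + 3480/588 = 2186/(16 - 189) + 3480*(1/588) = 2186/(-173) + 290/49 = 2186*(-1/173) + 290/49 = -2186/173 + 290/49 = -56944/8477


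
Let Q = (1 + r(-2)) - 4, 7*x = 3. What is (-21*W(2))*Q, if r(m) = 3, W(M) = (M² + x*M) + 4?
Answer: 0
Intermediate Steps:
x = 3/7 (x = (⅐)*3 = 3/7 ≈ 0.42857)
W(M) = 4 + M² + 3*M/7 (W(M) = (M² + 3*M/7) + 4 = 4 + M² + 3*M/7)
Q = 0 (Q = (1 + 3) - 4 = 4 - 4 = 0)
(-21*W(2))*Q = -21*(4 + 2² + (3/7)*2)*0 = -21*(4 + 4 + 6/7)*0 = -21*62/7*0 = -186*0 = 0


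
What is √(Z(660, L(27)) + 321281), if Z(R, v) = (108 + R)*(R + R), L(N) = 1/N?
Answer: √1335041 ≈ 1155.4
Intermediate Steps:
Z(R, v) = 2*R*(108 + R) (Z(R, v) = (108 + R)*(2*R) = 2*R*(108 + R))
√(Z(660, L(27)) + 321281) = √(2*660*(108 + 660) + 321281) = √(2*660*768 + 321281) = √(1013760 + 321281) = √1335041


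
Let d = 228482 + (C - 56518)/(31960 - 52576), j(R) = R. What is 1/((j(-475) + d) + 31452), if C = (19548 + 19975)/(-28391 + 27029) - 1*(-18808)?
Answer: 28078992/7285398585871 ≈ 3.8541e-6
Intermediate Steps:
C = 25576973/1362 (C = 39523/(-1362) + 18808 = 39523*(-1/1362) + 18808 = -39523/1362 + 18808 = 25576973/1362 ≈ 18779.)
d = 6415595650687/28078992 (d = 228482 + (25576973/1362 - 56518)/(31960 - 52576) = 228482 - 51400543/1362/(-20616) = 228482 - 51400543/1362*(-1/20616) = 228482 + 51400543/28078992 = 6415595650687/28078992 ≈ 2.2848e+5)
1/((j(-475) + d) + 31452) = 1/((-475 + 6415595650687/28078992) + 31452) = 1/(6402258129487/28078992 + 31452) = 1/(7285398585871/28078992) = 28078992/7285398585871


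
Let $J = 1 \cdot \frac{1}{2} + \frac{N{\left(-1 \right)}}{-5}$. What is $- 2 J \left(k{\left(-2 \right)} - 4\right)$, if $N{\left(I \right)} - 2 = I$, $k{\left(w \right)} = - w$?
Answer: $\frac{6}{5} \approx 1.2$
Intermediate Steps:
$N{\left(I \right)} = 2 + I$
$J = \frac{3}{10}$ ($J = 1 \cdot \frac{1}{2} + \frac{2 - 1}{-5} = 1 \cdot \frac{1}{2} + 1 \left(- \frac{1}{5}\right) = \frac{1}{2} - \frac{1}{5} = \frac{3}{10} \approx 0.3$)
$- 2 J \left(k{\left(-2 \right)} - 4\right) = \left(-2\right) \frac{3}{10} \left(\left(-1\right) \left(-2\right) - 4\right) = - \frac{3 \left(2 - 4\right)}{5} = \left(- \frac{3}{5}\right) \left(-2\right) = \frac{6}{5}$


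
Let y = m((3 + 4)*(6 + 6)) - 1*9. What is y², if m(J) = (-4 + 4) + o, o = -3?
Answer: 144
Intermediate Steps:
m(J) = -3 (m(J) = (-4 + 4) - 3 = 0 - 3 = -3)
y = -12 (y = -3 - 1*9 = -3 - 9 = -12)
y² = (-12)² = 144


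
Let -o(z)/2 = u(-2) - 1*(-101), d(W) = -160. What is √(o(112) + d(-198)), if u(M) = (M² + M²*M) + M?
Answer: 5*I*√14 ≈ 18.708*I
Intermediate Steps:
u(M) = M + M² + M³ (u(M) = (M² + M³) + M = M + M² + M³)
o(z) = -190 (o(z) = -2*(-2*(1 - 2 + (-2)²) - 1*(-101)) = -2*(-2*(1 - 2 + 4) + 101) = -2*(-2*3 + 101) = -2*(-6 + 101) = -2*95 = -190)
√(o(112) + d(-198)) = √(-190 - 160) = √(-350) = 5*I*√14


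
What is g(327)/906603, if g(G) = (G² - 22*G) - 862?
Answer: 98873/906603 ≈ 0.10906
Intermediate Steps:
g(G) = -862 + G² - 22*G
g(327)/906603 = (-862 + 327² - 22*327)/906603 = (-862 + 106929 - 7194)*(1/906603) = 98873*(1/906603) = 98873/906603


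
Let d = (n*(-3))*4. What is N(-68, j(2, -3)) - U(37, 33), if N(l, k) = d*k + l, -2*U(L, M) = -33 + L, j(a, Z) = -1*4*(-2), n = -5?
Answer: 414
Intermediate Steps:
j(a, Z) = 8 (j(a, Z) = -4*(-2) = 8)
d = 60 (d = -5*(-3)*4 = 15*4 = 60)
U(L, M) = 33/2 - L/2 (U(L, M) = -(-33 + L)/2 = 33/2 - L/2)
N(l, k) = l + 60*k (N(l, k) = 60*k + l = l + 60*k)
N(-68, j(2, -3)) - U(37, 33) = (-68 + 60*8) - (33/2 - 1/2*37) = (-68 + 480) - (33/2 - 37/2) = 412 - 1*(-2) = 412 + 2 = 414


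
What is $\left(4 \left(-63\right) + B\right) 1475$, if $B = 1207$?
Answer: $1408625$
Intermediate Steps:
$\left(4 \left(-63\right) + B\right) 1475 = \left(4 \left(-63\right) + 1207\right) 1475 = \left(-252 + 1207\right) 1475 = 955 \cdot 1475 = 1408625$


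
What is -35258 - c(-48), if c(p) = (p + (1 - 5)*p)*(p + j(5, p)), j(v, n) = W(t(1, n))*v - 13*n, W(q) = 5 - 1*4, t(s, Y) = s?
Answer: -118922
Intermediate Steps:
W(q) = 1 (W(q) = 5 - 4 = 1)
j(v, n) = v - 13*n (j(v, n) = 1*v - 13*n = v - 13*n)
c(p) = -3*p*(5 - 12*p) (c(p) = (p + (1 - 5)*p)*(p + (5 - 13*p)) = (p - 4*p)*(5 - 12*p) = (-3*p)*(5 - 12*p) = -3*p*(5 - 12*p))
-35258 - c(-48) = -35258 - 3*(-48)*(-5 + 12*(-48)) = -35258 - 3*(-48)*(-5 - 576) = -35258 - 3*(-48)*(-581) = -35258 - 1*83664 = -35258 - 83664 = -118922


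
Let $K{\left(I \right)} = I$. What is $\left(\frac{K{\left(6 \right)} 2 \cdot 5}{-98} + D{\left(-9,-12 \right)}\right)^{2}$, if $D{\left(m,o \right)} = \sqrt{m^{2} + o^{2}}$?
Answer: $\frac{497025}{2401} \approx 207.01$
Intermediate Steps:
$\left(\frac{K{\left(6 \right)} 2 \cdot 5}{-98} + D{\left(-9,-12 \right)}\right)^{2} = \left(\frac{6 \cdot 2 \cdot 5}{-98} + \sqrt{\left(-9\right)^{2} + \left(-12\right)^{2}}\right)^{2} = \left(12 \cdot 5 \left(- \frac{1}{98}\right) + \sqrt{81 + 144}\right)^{2} = \left(60 \left(- \frac{1}{98}\right) + \sqrt{225}\right)^{2} = \left(- \frac{30}{49} + 15\right)^{2} = \left(\frac{705}{49}\right)^{2} = \frac{497025}{2401}$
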